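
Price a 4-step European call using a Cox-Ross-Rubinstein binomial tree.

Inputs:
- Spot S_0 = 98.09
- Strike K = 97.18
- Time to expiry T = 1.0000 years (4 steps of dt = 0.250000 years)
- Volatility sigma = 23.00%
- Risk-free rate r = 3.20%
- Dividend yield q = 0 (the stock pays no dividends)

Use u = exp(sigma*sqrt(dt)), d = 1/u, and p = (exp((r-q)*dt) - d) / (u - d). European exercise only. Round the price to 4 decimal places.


dt = T/N = 0.250000
u = exp(sigma*sqrt(dt)) = 1.121873; d = 1/u = 0.891366
p = (exp((r-q)*dt) - d) / (u - d) = 0.506127
Discount per step: exp(-r*dt) = 0.992032
Stock lattice S(k, i) with i counting down-moves:
  k=0: S(0,0) = 98.0900
  k=1: S(1,0) = 110.0446; S(1,1) = 87.4341
  k=2: S(2,0) = 123.4561; S(2,1) = 98.0900; S(2,2) = 77.9358
  k=3: S(3,0) = 138.5021; S(3,1) = 110.0446; S(3,2) = 87.4341; S(3,3) = 69.4693
  k=4: S(4,0) = 155.3818; S(4,1) = 123.4561; S(4,2) = 98.0900; S(4,3) = 77.9358; S(4,4) = 61.9226
Terminal payoffs V(N, i) = max(S_T - K, 0):
  V(4,0) = 58.201817; V(4,1) = 26.276075; V(4,2) = 0.910000; V(4,3) = 0.000000; V(4,4) = 0.000000
Backward induction: V(k, i) = exp(-r*dt) * [p * V(k+1, i) + (1-p) * V(k+1, i+1)].
  V(3,0) = exp(-r*dt) * [p*58.201817 + (1-p)*26.276075] = 42.096430
  V(3,1) = exp(-r*dt) * [p*26.276075 + (1-p)*0.910000] = 13.638904
  V(3,2) = exp(-r*dt) * [p*0.910000 + (1-p)*0.000000] = 0.456906
  V(3,3) = exp(-r*dt) * [p*0.000000 + (1-p)*0.000000] = 0.000000
  V(2,0) = exp(-r*dt) * [p*42.096430 + (1-p)*13.638904] = 27.818582
  V(2,1) = exp(-r*dt) * [p*13.638904 + (1-p)*0.456906] = 7.071868
  V(2,2) = exp(-r*dt) * [p*0.456906 + (1-p)*0.000000] = 0.229410
  V(1,0) = exp(-r*dt) * [p*27.818582 + (1-p)*7.071868] = 17.432320
  V(1,1) = exp(-r*dt) * [p*7.071868 + (1-p)*0.229410] = 3.663139
  V(0,0) = exp(-r*dt) * [p*17.432320 + (1-p)*3.663139] = 10.547374

Answer: Price = V(0,0) = 10.5474


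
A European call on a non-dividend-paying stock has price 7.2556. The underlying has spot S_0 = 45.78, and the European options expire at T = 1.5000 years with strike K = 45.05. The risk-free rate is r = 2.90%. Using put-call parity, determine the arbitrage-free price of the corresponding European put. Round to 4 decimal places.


Put-call parity: C - P = S_0 * exp(-qT) - K * exp(-rT).
S_0 * exp(-qT) = 45.7800 * 1.00000000 = 45.78000000
K * exp(-rT) = 45.0500 * 0.95743255 = 43.13233656
P = C - S*exp(-qT) + K*exp(-rT)
P = 7.2556 - 45.78000000 + 43.13233656 = 4.6079

Answer: Put price = 4.6079


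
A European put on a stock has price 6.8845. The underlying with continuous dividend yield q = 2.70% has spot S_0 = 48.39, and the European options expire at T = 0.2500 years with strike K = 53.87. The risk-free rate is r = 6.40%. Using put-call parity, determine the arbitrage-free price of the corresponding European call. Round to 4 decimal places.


Answer: Call price = 1.9340

Derivation:
Put-call parity: C - P = S_0 * exp(-qT) - K * exp(-rT).
S_0 * exp(-qT) = 48.3900 * 0.99327273 = 48.06446741
K * exp(-rT) = 53.8700 * 0.98412732 = 53.01493873
C = P + S*exp(-qT) - K*exp(-rT)
C = 6.8845 + 48.06446741 - 53.01493873 = 1.9340


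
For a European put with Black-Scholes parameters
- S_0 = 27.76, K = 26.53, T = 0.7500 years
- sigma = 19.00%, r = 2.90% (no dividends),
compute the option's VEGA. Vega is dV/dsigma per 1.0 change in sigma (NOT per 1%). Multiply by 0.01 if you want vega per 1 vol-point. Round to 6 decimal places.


Answer: Vega = 8.506449

Derivation:
d1 = 0.4898815058; d2 = 0.3253366791
phi(d1) = 0.3538329117; exp(-qT) = 1.0000000000; exp(-rT) = 0.9784848257
Vega = S * exp(-qT) * phi(d1) * sqrt(T) = 27.7600 * 1.0000000000 * 0.3538329117 * 0.8660254038 = 8.506449


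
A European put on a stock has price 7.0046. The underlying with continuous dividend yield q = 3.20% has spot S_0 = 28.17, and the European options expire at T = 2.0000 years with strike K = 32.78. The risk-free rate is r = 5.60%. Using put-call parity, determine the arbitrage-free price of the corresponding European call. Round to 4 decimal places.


Put-call parity: C - P = S_0 * exp(-qT) - K * exp(-rT).
S_0 * exp(-qT) = 28.1700 * 0.93800500 = 26.42360084
K * exp(-rT) = 32.7800 * 0.89404426 = 29.30677076
C = P + S*exp(-qT) - K*exp(-rT)
C = 7.0046 + 26.42360084 - 29.30677076 = 4.1214

Answer: Call price = 4.1214


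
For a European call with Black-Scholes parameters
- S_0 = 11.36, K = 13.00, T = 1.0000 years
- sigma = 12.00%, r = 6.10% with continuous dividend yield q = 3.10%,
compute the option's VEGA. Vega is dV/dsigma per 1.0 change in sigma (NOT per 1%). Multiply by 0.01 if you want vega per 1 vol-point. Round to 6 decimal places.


Answer: Vega = 3.155222

Derivation:
d1 = -0.8137578681; d2 = -0.9337578681
phi(d1) = 0.2864934896; exp(-qT) = 0.9694755731; exp(-rT) = 0.9408232398
Vega = S * exp(-qT) * phi(d1) * sqrt(T) = 11.3600 * 0.9694755731 * 0.2864934896 * 1.0000000000 = 3.155222


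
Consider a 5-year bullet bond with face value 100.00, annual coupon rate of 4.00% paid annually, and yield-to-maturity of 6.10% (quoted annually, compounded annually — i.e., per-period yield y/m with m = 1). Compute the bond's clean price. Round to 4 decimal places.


Answer: Price = 91.1780

Derivation:
Coupon per period c = face * coupon_rate / m = 4.000000
Periods per year m = 1; per-period yield y/m = 0.061000
Number of cashflows N = 5
Cashflows (t years, CF_t, discount factor 1/(1+y/m)^(m*t), PV):
  t = 1.0000: CF_t = 4.000000, DF = 0.942507, PV = 3.770028
  t = 2.0000: CF_t = 4.000000, DF = 0.888320, PV = 3.553278
  t = 3.0000: CF_t = 4.000000, DF = 0.837247, PV = 3.348990
  t = 4.0000: CF_t = 4.000000, DF = 0.789112, PV = 3.156447
  t = 5.0000: CF_t = 104.000000, DF = 0.743743, PV = 77.349306
Price P = sum_t PV_t = 91.178049


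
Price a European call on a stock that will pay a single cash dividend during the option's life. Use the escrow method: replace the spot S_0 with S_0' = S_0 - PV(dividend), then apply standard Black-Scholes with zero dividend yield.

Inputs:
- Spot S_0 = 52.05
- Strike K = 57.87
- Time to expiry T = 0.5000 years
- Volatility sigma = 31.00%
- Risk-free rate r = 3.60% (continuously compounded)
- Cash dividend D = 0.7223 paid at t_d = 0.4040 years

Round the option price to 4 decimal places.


Answer: Price = 2.4680

Derivation:
PV(D) = D * exp(-r * t_d) = 0.7223 * 0.98556125 = 0.71187089
S_0' = S_0 - PV(D) = 52.0500 - 0.71187089 = 51.33812911
d1 = (ln(S_0'/K) + (r + sigma^2/2)*T) / (sigma*sqrt(T)) = -0.35465001
d2 = d1 - sigma*sqrt(T) = -0.57385311
exp(-rT) = 0.98216103
N(d1) = 0.36142590; N(d2) = 0.28303360
C = S_0' * N(d1) - K * exp(-rT) * N(d2) = 51.33812911 * 0.36142590 - 57.8700 * 0.98216103 * 0.28303360 = 2.4680


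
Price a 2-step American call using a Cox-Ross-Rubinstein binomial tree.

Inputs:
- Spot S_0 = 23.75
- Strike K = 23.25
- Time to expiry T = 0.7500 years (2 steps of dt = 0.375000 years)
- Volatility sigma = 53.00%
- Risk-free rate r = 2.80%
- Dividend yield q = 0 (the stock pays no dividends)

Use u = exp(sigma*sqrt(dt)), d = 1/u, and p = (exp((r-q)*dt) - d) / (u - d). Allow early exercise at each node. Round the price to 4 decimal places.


dt = T/N = 0.375000
u = exp(sigma*sqrt(dt)) = 1.383418; d = 1/u = 0.722847
p = (exp((r-q)*dt) - d) / (u - d) = 0.435545
Discount per step: exp(-r*dt) = 0.989555
Stock lattice S(k, i) with i counting down-moves:
  k=0: S(0,0) = 23.7500
  k=1: S(1,0) = 32.8562; S(1,1) = 17.1676
  k=2: S(2,0) = 45.4538; S(2,1) = 23.7500; S(2,2) = 12.4096
Terminal payoffs V(N, i) = max(S_T - K, 0):
  V(2,0) = 22.203840; V(2,1) = 0.500000; V(2,2) = 0.000000
Backward induction: V(k, i) = exp(-r*dt) * [p * V(k+1, i) + (1-p) * V(k+1, i+1)]; then take max(V_cont, immediate exercise) for American.
  V(1,0) = exp(-r*dt) * [p*22.203840 + (1-p)*0.500000] = 9.849030; exercise = 9.606182; V(1,0) = max -> 9.849030
  V(1,1) = exp(-r*dt) * [p*0.500000 + (1-p)*0.000000] = 0.215498; exercise = 0.000000; V(1,1) = max -> 0.215498
  V(0,0) = exp(-r*dt) * [p*9.849030 + (1-p)*0.215498] = 4.365254; exercise = 0.500000; V(0,0) = max -> 4.365254

Answer: Price = V(0,0) = 4.3653


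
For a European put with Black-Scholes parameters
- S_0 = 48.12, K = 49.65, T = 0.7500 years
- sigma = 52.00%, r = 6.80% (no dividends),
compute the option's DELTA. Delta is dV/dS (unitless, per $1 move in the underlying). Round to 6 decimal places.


Answer: Delta = -0.393999

Derivation:
d1 = 0.2689108818; d2 = -0.1814223281
phi(d1) = 0.3847755644; exp(-qT) = 1.0000000000; exp(-rT) = 0.9502786705
N(-d1) = 0.3939991314
Delta = -exp(-qT) * N(-d1) = -1.0000000000 * 0.3939991314 = -0.393999


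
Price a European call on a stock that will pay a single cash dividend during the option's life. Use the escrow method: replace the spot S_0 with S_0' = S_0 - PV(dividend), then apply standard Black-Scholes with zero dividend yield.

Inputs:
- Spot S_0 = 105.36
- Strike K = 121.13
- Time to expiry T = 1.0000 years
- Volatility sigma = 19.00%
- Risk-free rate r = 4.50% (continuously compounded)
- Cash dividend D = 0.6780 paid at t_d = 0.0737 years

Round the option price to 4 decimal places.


PV(D) = D * exp(-r * t_d) = 0.6780 * 0.99668899 = 0.67575514
S_0' = S_0 - PV(D) = 105.3600 - 0.67575514 = 104.68424486
d1 = (ln(S_0'/K) + (r + sigma^2/2)*T) / (sigma*sqrt(T)) = -0.43613538
d2 = d1 - sigma*sqrt(T) = -0.62613538
exp(-rT) = 0.95599748
N(d1) = 0.33136926; N(d2) = 0.26561308
C = S_0' * N(d1) - K * exp(-rT) * N(d2) = 104.68424486 * 0.33136926 - 121.1300 * 0.95599748 * 0.26561308 = 3.9312

Answer: Price = 3.9312


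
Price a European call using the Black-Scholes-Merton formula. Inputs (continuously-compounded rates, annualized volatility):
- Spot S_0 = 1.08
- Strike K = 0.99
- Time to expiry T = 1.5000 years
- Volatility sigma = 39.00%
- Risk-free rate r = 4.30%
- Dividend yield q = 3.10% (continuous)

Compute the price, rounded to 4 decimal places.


Answer: Price = 0.2406

Derivation:
d1 = (ln(S/K) + (r - q + 0.5*sigma^2) * T) / (sigma * sqrt(T)) = 0.45867507
d2 = d1 - sigma * sqrt(T) = -0.01897543
exp(-rT) = 0.93753611; exp(-qT) = 0.95456456
C = S_0 * exp(-qT) * N(d1) - K * exp(-rT) * N(d2)
N(d1) = 0.67676624; N(d2) = 0.49243035
C = 1.0800 * 0.95456456 * 0.67676624 - 0.9900 * 0.93753611 * 0.49243035 = 0.2406


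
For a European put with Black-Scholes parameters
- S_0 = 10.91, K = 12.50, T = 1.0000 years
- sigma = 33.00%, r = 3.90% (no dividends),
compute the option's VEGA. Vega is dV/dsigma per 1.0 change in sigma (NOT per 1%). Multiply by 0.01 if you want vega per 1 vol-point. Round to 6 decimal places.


d1 = -0.1290874075; d2 = -0.4590874075
phi(d1) = 0.3956321900; exp(-qT) = 1.0000000000; exp(-rT) = 0.9617507091
Vega = S * exp(-qT) * phi(d1) * sqrt(T) = 10.9100 * 1.0000000000 * 0.3956321900 * 1.0000000000 = 4.316347

Answer: Vega = 4.316347


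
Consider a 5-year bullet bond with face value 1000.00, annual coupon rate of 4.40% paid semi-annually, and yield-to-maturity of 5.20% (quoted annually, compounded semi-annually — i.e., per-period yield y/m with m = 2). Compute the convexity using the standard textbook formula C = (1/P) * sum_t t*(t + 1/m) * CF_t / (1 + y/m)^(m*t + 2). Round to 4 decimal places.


Answer: Convexity = 22.8942

Derivation:
Coupon per period c = face * coupon_rate / m = 22.000000
Periods per year m = 2; per-period yield y/m = 0.026000
Number of cashflows N = 10
Cashflows (t years, CF_t, discount factor 1/(1+y/m)^(m*t), PV):
  t = 0.5000: CF_t = 22.000000, DF = 0.974659, PV = 21.442495
  t = 1.0000: CF_t = 22.000000, DF = 0.949960, PV = 20.899118
  t = 1.5000: CF_t = 22.000000, DF = 0.925887, PV = 20.369511
  t = 2.0000: CF_t = 22.000000, DF = 0.902424, PV = 19.853324
  t = 2.5000: CF_t = 22.000000, DF = 0.879555, PV = 19.350219
  t = 3.0000: CF_t = 22.000000, DF = 0.857266, PV = 18.859862
  t = 3.5000: CF_t = 22.000000, DF = 0.835542, PV = 18.381932
  t = 4.0000: CF_t = 22.000000, DF = 0.814369, PV = 17.916113
  t = 4.5000: CF_t = 22.000000, DF = 0.793732, PV = 17.462099
  t = 5.0000: CF_t = 1022.000000, DF = 0.773618, PV = 790.637280
Price P = sum_t PV_t = 965.171952
Convexity numerator sum_t t*(t + 1/m) * CF_t / (1+y/m)^(m*t + 2):
  t = 0.5000: term = 10.184755
  t = 1.0000: term = 29.779987
  t = 1.5000: term = 58.050656
  t = 2.0000: term = 94.299311
  t = 2.5000: term = 137.864490
  t = 3.0000: term = 188.119187
  t = 3.5000: term = 244.469379
  t = 4.0000: term = 306.352605
  t = 4.5000: term = 373.236605
  t = 5.0000: term = 20654.527308
Convexity = (1/P) * sum = 22096.884284 / 965.171952 = 22.894246


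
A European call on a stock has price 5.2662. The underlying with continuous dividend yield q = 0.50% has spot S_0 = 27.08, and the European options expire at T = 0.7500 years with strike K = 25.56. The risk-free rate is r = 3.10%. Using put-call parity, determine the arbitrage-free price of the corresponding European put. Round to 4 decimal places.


Answer: Put price = 3.2601

Derivation:
Put-call parity: C - P = S_0 * exp(-qT) - K * exp(-rT).
S_0 * exp(-qT) = 27.0800 * 0.99625702 = 26.97864017
K * exp(-rT) = 25.5600 * 0.97701820 = 24.97258516
P = C - S*exp(-qT) + K*exp(-rT)
P = 5.2662 - 26.97864017 + 24.97258516 = 3.2601


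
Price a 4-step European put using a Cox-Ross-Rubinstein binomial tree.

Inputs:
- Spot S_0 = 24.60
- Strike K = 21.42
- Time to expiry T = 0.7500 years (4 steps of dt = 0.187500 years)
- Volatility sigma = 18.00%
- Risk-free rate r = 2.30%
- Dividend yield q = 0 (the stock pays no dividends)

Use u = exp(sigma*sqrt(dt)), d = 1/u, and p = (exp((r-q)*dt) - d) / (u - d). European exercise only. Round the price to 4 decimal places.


Answer: Price = V(0,0) = 0.2841

Derivation:
dt = T/N = 0.187500
u = exp(sigma*sqrt(dt)) = 1.081060; d = 1/u = 0.925018
p = (exp((r-q)*dt) - d) / (u - d) = 0.508221
Discount per step: exp(-r*dt) = 0.995697
Stock lattice S(k, i) with i counting down-moves:
  k=0: S(0,0) = 24.6000
  k=1: S(1,0) = 26.5941; S(1,1) = 22.7554
  k=2: S(2,0) = 28.7498; S(2,1) = 24.6000; S(2,2) = 21.0492
  k=3: S(3,0) = 31.0803; S(3,1) = 26.5941; S(3,2) = 22.7554; S(3,3) = 19.4709
  k=4: S(4,0) = 33.5996; S(4,1) = 28.7498; S(4,2) = 24.6000; S(4,3) = 21.0492; S(4,4) = 18.0109
Terminal payoffs V(N, i) = max(K - S_T, 0):
  V(4,0) = 0.000000; V(4,1) = 0.000000; V(4,2) = 0.000000; V(4,3) = 0.370814; V(4,4) = 3.409097
Backward induction: V(k, i) = exp(-r*dt) * [p * V(k+1, i) + (1-p) * V(k+1, i+1)].
  V(3,0) = exp(-r*dt) * [p*0.000000 + (1-p)*0.000000] = 0.000000
  V(3,1) = exp(-r*dt) * [p*0.000000 + (1-p)*0.000000] = 0.000000
  V(3,2) = exp(-r*dt) * [p*0.000000 + (1-p)*0.370814] = 0.181574
  V(3,3) = exp(-r*dt) * [p*0.370814 + (1-p)*3.409097] = 1.856954
  V(2,0) = exp(-r*dt) * [p*0.000000 + (1-p)*0.000000] = 0.000000
  V(2,1) = exp(-r*dt) * [p*0.000000 + (1-p)*0.181574] = 0.088910
  V(2,2) = exp(-r*dt) * [p*0.181574 + (1-p)*1.856954] = 1.001164
  V(1,0) = exp(-r*dt) * [p*0.000000 + (1-p)*0.088910] = 0.043536
  V(1,1) = exp(-r*dt) * [p*0.088910 + (1-p)*1.001164] = 0.535225
  V(0,0) = exp(-r*dt) * [p*0.043536 + (1-p)*0.535225] = 0.284110


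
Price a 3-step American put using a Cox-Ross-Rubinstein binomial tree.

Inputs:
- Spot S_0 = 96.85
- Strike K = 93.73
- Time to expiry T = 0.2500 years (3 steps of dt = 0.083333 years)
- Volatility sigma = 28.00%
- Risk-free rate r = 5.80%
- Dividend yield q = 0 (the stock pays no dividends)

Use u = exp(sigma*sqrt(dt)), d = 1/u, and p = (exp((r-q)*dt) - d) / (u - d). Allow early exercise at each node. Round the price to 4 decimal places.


dt = T/N = 0.083333
u = exp(sigma*sqrt(dt)) = 1.084186; d = 1/u = 0.922351
p = (exp((r-q)*dt) - d) / (u - d) = 0.509742
Discount per step: exp(-r*dt) = 0.995178
Stock lattice S(k, i) with i counting down-moves:
  k=0: S(0,0) = 96.8500
  k=1: S(1,0) = 105.0034; S(1,1) = 89.3297
  k=2: S(2,0) = 113.8431; S(2,1) = 96.8500; S(2,2) = 82.3934
  k=3: S(3,0) = 123.4271; S(3,1) = 105.0034; S(3,2) = 89.3297; S(3,3) = 75.9957
Terminal payoffs V(N, i) = max(K - S_T, 0):
  V(3,0) = 0.000000; V(3,1) = 0.000000; V(3,2) = 4.400270; V(3,3) = 17.734337
Backward induction: V(k, i) = exp(-r*dt) * [p * V(k+1, i) + (1-p) * V(k+1, i+1)]; then take max(V_cont, immediate exercise) for American.
  V(2,0) = exp(-r*dt) * [p*0.000000 + (1-p)*0.000000] = 0.000000; exercise = 0.000000; V(2,0) = max -> 0.000000
  V(2,1) = exp(-r*dt) * [p*0.000000 + (1-p)*4.400270] = 2.146866; exercise = 0.000000; V(2,1) = max -> 2.146866
  V(2,2) = exp(-r*dt) * [p*4.400270 + (1-p)*17.734337] = 10.884667; exercise = 11.336602; V(2,2) = max -> 11.336602
  V(1,0) = exp(-r*dt) * [p*0.000000 + (1-p)*2.146866] = 1.047443; exercise = 0.000000; V(1,0) = max -> 1.047443
  V(1,1) = exp(-r*dt) * [p*2.146866 + (1-p)*11.336602] = 6.620133; exercise = 4.400270; V(1,1) = max -> 6.620133
  V(0,0) = exp(-r*dt) * [p*1.047443 + (1-p)*6.620133] = 3.761276; exercise = 0.000000; V(0,0) = max -> 3.761276

Answer: Price = V(0,0) = 3.7613


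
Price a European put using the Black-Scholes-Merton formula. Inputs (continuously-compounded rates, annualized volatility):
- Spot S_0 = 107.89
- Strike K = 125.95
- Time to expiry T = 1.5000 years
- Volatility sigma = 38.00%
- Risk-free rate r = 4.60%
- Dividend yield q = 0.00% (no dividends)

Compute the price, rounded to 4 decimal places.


d1 = (ln(S/K) + (r - q + 0.5*sigma^2) * T) / (sigma * sqrt(T)) = 0.04840361
d2 = d1 - sigma * sqrt(T) = -0.41699944
exp(-rT) = 0.93332668; exp(-qT) = 1.00000000
P = K * exp(-rT) * N(-d2) - S_0 * exp(-qT) * N(-d1)
N(-d1) = 0.48069729; N(-d2) = 0.66166059
P = 125.9500 * 0.93332668 * 0.66166059 - 107.8900 * 1.00000000 * 0.48069729 = 25.9174

Answer: Price = 25.9174


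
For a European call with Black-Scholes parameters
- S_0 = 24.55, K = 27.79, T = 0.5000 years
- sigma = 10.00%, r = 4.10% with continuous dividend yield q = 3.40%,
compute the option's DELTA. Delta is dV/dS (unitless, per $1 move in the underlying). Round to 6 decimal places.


d1 = -1.6682683953; d2 = -1.7389790734
phi(d1) = 0.0992118067; exp(-qT) = 0.9831436846; exp(-rT) = 0.9797086965
N(d1) = 0.0476312294
Delta = exp(-qT) * N(d1) = 0.9831436846 * 0.0476312294 = 0.046828

Answer: Delta = 0.046828


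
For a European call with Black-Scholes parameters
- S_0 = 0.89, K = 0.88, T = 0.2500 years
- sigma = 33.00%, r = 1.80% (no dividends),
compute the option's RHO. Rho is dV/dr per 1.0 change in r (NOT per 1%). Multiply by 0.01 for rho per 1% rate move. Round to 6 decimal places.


d1 = 0.1782548803; d2 = 0.0132548803
phi(d1) = 0.3926542072; exp(-qT) = 1.0000000000; exp(-rT) = 0.9955101098
N(d2) = 0.5052877773
Rho = K*T*exp(-rT)*N(d2) = 0.8800 * 0.2500 * 0.9955101098 * 0.5052877773 = 0.110664

Answer: Rho = 0.110664


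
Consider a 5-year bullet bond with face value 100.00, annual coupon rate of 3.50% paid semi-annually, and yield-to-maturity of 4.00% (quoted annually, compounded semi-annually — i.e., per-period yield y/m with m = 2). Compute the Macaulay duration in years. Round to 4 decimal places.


Coupon per period c = face * coupon_rate / m = 1.750000
Periods per year m = 2; per-period yield y/m = 0.020000
Number of cashflows N = 10
Cashflows (t years, CF_t, discount factor 1/(1+y/m)^(m*t), PV):
  t = 0.5000: CF_t = 1.750000, DF = 0.980392, PV = 1.715686
  t = 1.0000: CF_t = 1.750000, DF = 0.961169, PV = 1.682045
  t = 1.5000: CF_t = 1.750000, DF = 0.942322, PV = 1.649064
  t = 2.0000: CF_t = 1.750000, DF = 0.923845, PV = 1.616729
  t = 2.5000: CF_t = 1.750000, DF = 0.905731, PV = 1.585029
  t = 3.0000: CF_t = 1.750000, DF = 0.887971, PV = 1.553950
  t = 3.5000: CF_t = 1.750000, DF = 0.870560, PV = 1.523480
  t = 4.0000: CF_t = 1.750000, DF = 0.853490, PV = 1.493608
  t = 4.5000: CF_t = 1.750000, DF = 0.836755, PV = 1.464322
  t = 5.0000: CF_t = 101.750000, DF = 0.820348, PV = 83.470440
Price P = sum_t PV_t = 97.754354
Macaulay numerator sum_t t * PV_t:
  t * PV_t at t = 0.5000: 0.857843
  t * PV_t at t = 1.0000: 1.682045
  t * PV_t at t = 1.5000: 2.473596
  t * PV_t at t = 2.0000: 3.233459
  t * PV_t at t = 2.5000: 3.962572
  t * PV_t at t = 3.0000: 4.661850
  t * PV_t at t = 3.5000: 5.332181
  t * PV_t at t = 4.0000: 5.974433
  t * PV_t at t = 4.5000: 6.589448
  t * PV_t at t = 5.0000: 417.352198
Macaulay duration D = (sum_t t * PV_t) / P = 452.119625 / 97.754354 = 4.625059

Answer: Macaulay duration = 4.6251 years


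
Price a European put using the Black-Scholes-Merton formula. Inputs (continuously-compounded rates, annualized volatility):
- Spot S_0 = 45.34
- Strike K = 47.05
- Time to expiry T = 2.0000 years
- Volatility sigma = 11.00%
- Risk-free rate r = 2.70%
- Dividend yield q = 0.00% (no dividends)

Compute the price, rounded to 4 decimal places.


Answer: Price = 2.4222

Derivation:
d1 = (ln(S/K) + (r - q + 0.5*sigma^2) * T) / (sigma * sqrt(T)) = 0.18692547
d2 = d1 - sigma * sqrt(T) = 0.03136198
exp(-rT) = 0.94743211; exp(-qT) = 1.00000000
P = K * exp(-rT) * N(-d2) - S_0 * exp(-qT) * N(-d1)
N(-d1) = 0.42585953; N(-d2) = 0.48749043
P = 47.0500 * 0.94743211 * 0.48749043 - 45.3400 * 1.00000000 * 0.42585953 = 2.4222


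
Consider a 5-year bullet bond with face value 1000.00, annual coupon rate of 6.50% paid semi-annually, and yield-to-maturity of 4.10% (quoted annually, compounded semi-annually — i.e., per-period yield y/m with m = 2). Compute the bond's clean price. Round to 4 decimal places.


Answer: Price = 1107.5096

Derivation:
Coupon per period c = face * coupon_rate / m = 32.500000
Periods per year m = 2; per-period yield y/m = 0.020500
Number of cashflows N = 10
Cashflows (t years, CF_t, discount factor 1/(1+y/m)^(m*t), PV):
  t = 0.5000: CF_t = 32.500000, DF = 0.979912, PV = 31.847134
  t = 1.0000: CF_t = 32.500000, DF = 0.960227, PV = 31.207382
  t = 1.5000: CF_t = 32.500000, DF = 0.940938, PV = 30.580483
  t = 2.0000: CF_t = 32.500000, DF = 0.922036, PV = 29.966176
  t = 2.5000: CF_t = 32.500000, DF = 0.903514, PV = 29.364210
  t = 3.0000: CF_t = 32.500000, DF = 0.885364, PV = 28.774336
  t = 3.5000: CF_t = 32.500000, DF = 0.867579, PV = 28.196311
  t = 4.0000: CF_t = 32.500000, DF = 0.850151, PV = 27.629898
  t = 4.5000: CF_t = 32.500000, DF = 0.833073, PV = 27.074864
  t = 5.0000: CF_t = 1032.500000, DF = 0.816338, PV = 842.868784
Price P = sum_t PV_t = 1107.509577


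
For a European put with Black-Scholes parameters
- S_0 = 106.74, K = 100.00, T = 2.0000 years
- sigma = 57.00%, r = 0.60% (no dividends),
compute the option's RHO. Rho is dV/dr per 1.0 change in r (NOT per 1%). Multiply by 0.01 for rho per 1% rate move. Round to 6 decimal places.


d1 = 0.4988524025; d2 = -0.3072493281
phi(d1) = 0.3522671674; exp(-qT) = 1.0000000000; exp(-rT) = 0.9880717129
N(-d2) = 0.6206731991
Rho = -K*T*exp(-rT)*N(-d2) = -100.0000 * 2.0000 * 0.9880717129 * 0.6206731991 = -122.653926

Answer: Rho = -122.653926


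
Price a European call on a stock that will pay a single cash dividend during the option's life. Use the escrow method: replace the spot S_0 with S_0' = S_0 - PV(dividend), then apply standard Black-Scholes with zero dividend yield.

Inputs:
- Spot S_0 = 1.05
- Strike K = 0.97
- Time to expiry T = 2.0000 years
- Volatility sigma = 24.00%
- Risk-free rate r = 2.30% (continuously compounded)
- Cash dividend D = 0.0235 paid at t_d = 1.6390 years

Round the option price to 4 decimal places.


Answer: Price = 0.1881

Derivation:
PV(D) = D * exp(-r * t_d) = 0.0235 * 0.96300469 = 0.02263061
S_0' = S_0 - PV(D) = 1.0500 - 0.02263061 = 1.02736939
d1 = (ln(S_0'/K) + (r + sigma^2/2)*T) / (sigma*sqrt(T)) = 0.47452979
d2 = d1 - sigma*sqrt(T) = 0.13511854
exp(-rT) = 0.95504196
N(d1) = 0.68243892; N(d2) = 0.55374092
C = S_0' * N(d1) - K * exp(-rT) * N(d2) = 1.02736939 * 0.68243892 - 0.9700 * 0.95504196 * 0.55374092 = 0.1881


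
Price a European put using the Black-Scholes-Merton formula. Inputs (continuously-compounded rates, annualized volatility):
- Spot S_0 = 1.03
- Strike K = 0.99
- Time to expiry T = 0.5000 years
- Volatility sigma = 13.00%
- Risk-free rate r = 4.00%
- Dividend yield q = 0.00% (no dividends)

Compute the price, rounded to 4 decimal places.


d1 = (ln(S/K) + (r - q + 0.5*sigma^2) * T) / (sigma * sqrt(T)) = 0.69442388
d2 = d1 - sigma * sqrt(T) = 0.60249999
exp(-rT) = 0.98019867; exp(-qT) = 1.00000000
P = K * exp(-rT) * N(-d2) - S_0 * exp(-qT) * N(-d1)
N(-d1) = 0.24370821; N(-d2) = 0.27342068
P = 0.9900 * 0.98019867 * 0.27342068 - 1.0300 * 1.00000000 * 0.24370821 = 0.0143

Answer: Price = 0.0143


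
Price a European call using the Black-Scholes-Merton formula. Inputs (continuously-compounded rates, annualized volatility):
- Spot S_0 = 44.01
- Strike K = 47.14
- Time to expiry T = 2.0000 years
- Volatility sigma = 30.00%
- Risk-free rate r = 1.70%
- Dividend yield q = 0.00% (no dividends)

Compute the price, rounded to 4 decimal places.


d1 = (ln(S/K) + (r - q + 0.5*sigma^2) * T) / (sigma * sqrt(T)) = 0.13033153
d2 = d1 - sigma * sqrt(T) = -0.29393254
exp(-rT) = 0.96657150; exp(-qT) = 1.00000000
C = S_0 * exp(-qT) * N(d1) - K * exp(-rT) * N(d2)
N(d1) = 0.55184793; N(d2) = 0.38440473
C = 44.0100 * 1.00000000 * 0.55184793 - 47.1400 * 0.96657150 * 0.38440473 = 6.7717

Answer: Price = 6.7717


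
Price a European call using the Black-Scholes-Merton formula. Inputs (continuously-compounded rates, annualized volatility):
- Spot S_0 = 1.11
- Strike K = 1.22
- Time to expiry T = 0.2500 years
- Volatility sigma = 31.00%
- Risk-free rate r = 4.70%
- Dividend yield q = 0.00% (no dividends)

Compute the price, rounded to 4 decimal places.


d1 = (ln(S/K) + (r - q + 0.5*sigma^2) * T) / (sigma * sqrt(T)) = -0.45631189
d2 = d1 - sigma * sqrt(T) = -0.61131189
exp(-rT) = 0.98831876; exp(-qT) = 1.00000000
C = S_0 * exp(-qT) * N(d1) - K * exp(-rT) * N(d2)
N(d1) = 0.32408286; N(d2) = 0.27049656
C = 1.1100 * 1.00000000 * 0.32408286 - 1.2200 * 0.98831876 * 0.27049656 = 0.0336

Answer: Price = 0.0336


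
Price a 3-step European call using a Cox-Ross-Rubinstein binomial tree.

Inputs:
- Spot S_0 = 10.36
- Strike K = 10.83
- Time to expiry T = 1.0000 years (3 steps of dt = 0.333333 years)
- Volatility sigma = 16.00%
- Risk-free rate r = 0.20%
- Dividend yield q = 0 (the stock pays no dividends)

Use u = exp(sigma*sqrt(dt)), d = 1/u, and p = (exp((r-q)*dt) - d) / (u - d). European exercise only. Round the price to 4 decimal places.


Answer: Price = V(0,0) = 0.5056

Derivation:
dt = T/N = 0.333333
u = exp(sigma*sqrt(dt)) = 1.096777; d = 1/u = 0.911762
p = (exp((r-q)*dt) - d) / (u - d) = 0.480527
Discount per step: exp(-r*dt) = 0.999334
Stock lattice S(k, i) with i counting down-moves:
  k=0: S(0,0) = 10.3600
  k=1: S(1,0) = 11.3626; S(1,1) = 9.4459
  k=2: S(2,0) = 12.4623; S(2,1) = 10.3600; S(2,2) = 8.6124
  k=3: S(3,0) = 13.6683; S(3,1) = 11.3626; S(3,2) = 9.4459; S(3,3) = 7.8524
Terminal payoffs V(N, i) = max(S_T - K, 0):
  V(3,0) = 2.838315; V(3,1) = 0.532612; V(3,2) = 0.000000; V(3,3) = 0.000000
Backward induction: V(k, i) = exp(-r*dt) * [p * V(k+1, i) + (1-p) * V(k+1, i+1)].
  V(2,0) = exp(-r*dt) * [p*2.838315 + (1-p)*0.532612] = 1.639471
  V(2,1) = exp(-r*dt) * [p*0.532612 + (1-p)*0.000000] = 0.255764
  V(2,2) = exp(-r*dt) * [p*0.000000 + (1-p)*0.000000] = 0.000000
  V(1,0) = exp(-r*dt) * [p*1.639471 + (1-p)*0.255764] = 0.920059
  V(1,1) = exp(-r*dt) * [p*0.255764 + (1-p)*0.000000] = 0.122819
  V(0,0) = exp(-r*dt) * [p*0.920059 + (1-p)*0.122819] = 0.505577


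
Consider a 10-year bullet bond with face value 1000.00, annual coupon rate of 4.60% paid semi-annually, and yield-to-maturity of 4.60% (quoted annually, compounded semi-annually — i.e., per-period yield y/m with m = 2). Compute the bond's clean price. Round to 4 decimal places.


Coupon per period c = face * coupon_rate / m = 23.000000
Periods per year m = 2; per-period yield y/m = 0.023000
Number of cashflows N = 20
Cashflows (t years, CF_t, discount factor 1/(1+y/m)^(m*t), PV):
  t = 0.5000: CF_t = 23.000000, DF = 0.977517, PV = 22.482893
  t = 1.0000: CF_t = 23.000000, DF = 0.955540, PV = 21.977413
  t = 1.5000: CF_t = 23.000000, DF = 0.934056, PV = 21.483297
  t = 2.0000: CF_t = 23.000000, DF = 0.913056, PV = 21.000290
  t = 2.5000: CF_t = 23.000000, DF = 0.892528, PV = 20.528143
  t = 3.0000: CF_t = 23.000000, DF = 0.872461, PV = 20.066611
  t = 3.5000: CF_t = 23.000000, DF = 0.852846, PV = 19.615456
  t = 4.0000: CF_t = 23.000000, DF = 0.833671, PV = 19.174443
  t = 4.5000: CF_t = 23.000000, DF = 0.814928, PV = 18.743346
  t = 5.0000: CF_t = 23.000000, DF = 0.796606, PV = 18.321942
  t = 5.5000: CF_t = 23.000000, DF = 0.778696, PV = 17.910012
  t = 6.0000: CF_t = 23.000000, DF = 0.761189, PV = 17.507343
  t = 6.5000: CF_t = 23.000000, DF = 0.744075, PV = 17.113727
  t = 7.0000: CF_t = 23.000000, DF = 0.727346, PV = 16.728961
  t = 7.5000: CF_t = 23.000000, DF = 0.710993, PV = 16.352845
  t = 8.0000: CF_t = 23.000000, DF = 0.695008, PV = 15.985186
  t = 8.5000: CF_t = 23.000000, DF = 0.679382, PV = 15.625793
  t = 9.0000: CF_t = 23.000000, DF = 0.664108, PV = 15.274480
  t = 9.5000: CF_t = 23.000000, DF = 0.649177, PV = 14.931065
  t = 10.0000: CF_t = 1023.000000, DF = 0.634581, PV = 649.176753
Price P = sum_t PV_t = 1000.000000

Answer: Price = 1000.0000


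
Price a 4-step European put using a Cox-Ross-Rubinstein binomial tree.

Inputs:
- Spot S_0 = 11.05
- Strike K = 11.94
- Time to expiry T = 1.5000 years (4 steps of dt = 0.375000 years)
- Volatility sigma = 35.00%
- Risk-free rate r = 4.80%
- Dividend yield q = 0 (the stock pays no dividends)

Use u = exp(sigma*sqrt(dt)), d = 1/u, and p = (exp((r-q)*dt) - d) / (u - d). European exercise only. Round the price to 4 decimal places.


dt = T/N = 0.375000
u = exp(sigma*sqrt(dt)) = 1.239032; d = 1/u = 0.807082
p = (exp((r-q)*dt) - d) / (u - d) = 0.488670
Discount per step: exp(-r*dt) = 0.982161
Stock lattice S(k, i) with i counting down-moves:
  k=0: S(0,0) = 11.0500
  k=1: S(1,0) = 13.6913; S(1,1) = 8.9183
  k=2: S(2,0) = 16.9640; S(2,1) = 11.0500; S(2,2) = 7.1978
  k=3: S(3,0) = 21.0189; S(3,1) = 13.6913; S(3,2) = 8.9183; S(3,3) = 5.8092
  k=4: S(4,0) = 26.0431; S(4,1) = 16.9640; S(4,2) = 11.0500; S(4,3) = 7.1978; S(4,4) = 4.6885
Terminal payoffs V(N, i) = max(K - S_T, 0):
  V(4,0) = 0.000000; V(4,1) = 0.000000; V(4,2) = 0.890000; V(4,3) = 4.742241; V(4,4) = 7.251517
Backward induction: V(k, i) = exp(-r*dt) * [p * V(k+1, i) + (1-p) * V(k+1, i+1)].
  V(3,0) = exp(-r*dt) * [p*0.000000 + (1-p)*0.000000] = 0.000000
  V(3,1) = exp(-r*dt) * [p*0.000000 + (1-p)*0.890000] = 0.446965
  V(3,2) = exp(-r*dt) * [p*0.890000 + (1-p)*4.742241] = 2.808750
  V(3,3) = exp(-r*dt) * [p*4.742241 + (1-p)*7.251517] = 5.917823
  V(2,0) = exp(-r*dt) * [p*0.000000 + (1-p)*0.446965] = 0.224469
  V(2,1) = exp(-r*dt) * [p*0.446965 + (1-p)*2.808750] = 1.625099
  V(2,2) = exp(-r*dt) * [p*2.808750 + (1-p)*5.917823] = 4.320046
  V(1,0) = exp(-r*dt) * [p*0.224469 + (1-p)*1.625099] = 0.923873
  V(1,1) = exp(-r*dt) * [p*1.625099 + (1-p)*4.320046] = 2.949533
  V(0,0) = exp(-r*dt) * [p*0.923873 + (1-p)*2.949533] = 1.924695

Answer: Price = V(0,0) = 1.9247


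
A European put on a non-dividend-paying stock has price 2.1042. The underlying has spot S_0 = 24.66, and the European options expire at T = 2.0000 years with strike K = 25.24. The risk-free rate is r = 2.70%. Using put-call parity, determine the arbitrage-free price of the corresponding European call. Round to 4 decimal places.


Answer: Call price = 2.8510

Derivation:
Put-call parity: C - P = S_0 * exp(-qT) - K * exp(-rT).
S_0 * exp(-qT) = 24.6600 * 1.00000000 = 24.66000000
K * exp(-rT) = 25.2400 * 0.94743211 = 23.91318637
C = P + S*exp(-qT) - K*exp(-rT)
C = 2.1042 + 24.66000000 - 23.91318637 = 2.8510


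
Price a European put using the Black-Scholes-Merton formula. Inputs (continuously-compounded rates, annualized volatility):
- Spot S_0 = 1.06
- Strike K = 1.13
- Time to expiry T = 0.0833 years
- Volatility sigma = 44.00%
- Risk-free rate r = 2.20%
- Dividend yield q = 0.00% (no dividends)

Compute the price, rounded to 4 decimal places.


Answer: Price = 0.0958

Derivation:
d1 = (ln(S/K) + (r - q + 0.5*sigma^2) * T) / (sigma * sqrt(T)) = -0.42563966
d2 = d1 - sigma * sqrt(T) = -0.55263132
exp(-rT) = 0.99816908; exp(-qT) = 1.00000000
P = K * exp(-rT) * N(-d2) - S_0 * exp(-qT) * N(-d1)
N(-d1) = 0.66481478; N(-d2) = 0.70974205
P = 1.1300 * 0.99816908 * 0.70974205 - 1.0600 * 1.00000000 * 0.66481478 = 0.0958


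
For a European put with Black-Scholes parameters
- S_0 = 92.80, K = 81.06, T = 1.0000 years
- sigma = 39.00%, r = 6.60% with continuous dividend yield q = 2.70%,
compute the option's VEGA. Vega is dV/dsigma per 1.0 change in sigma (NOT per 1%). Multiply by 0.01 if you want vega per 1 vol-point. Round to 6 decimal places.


d1 = 0.6418128682; d2 = 0.2518128682
phi(d1) = 0.3246848004; exp(-qT) = 0.9733612415; exp(-rT) = 0.9361308643
Vega = S * exp(-qT) * phi(d1) * sqrt(T) = 92.8000 * 0.9733612415 * 0.3246848004 * 1.0000000000 = 29.328104

Answer: Vega = 29.328104


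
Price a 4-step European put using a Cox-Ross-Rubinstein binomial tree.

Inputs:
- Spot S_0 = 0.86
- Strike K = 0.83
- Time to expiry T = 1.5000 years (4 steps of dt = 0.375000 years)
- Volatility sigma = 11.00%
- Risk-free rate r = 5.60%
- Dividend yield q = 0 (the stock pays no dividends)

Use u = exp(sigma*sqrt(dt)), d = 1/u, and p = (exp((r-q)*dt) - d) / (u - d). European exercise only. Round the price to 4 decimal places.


dt = T/N = 0.375000
u = exp(sigma*sqrt(dt)) = 1.069682; d = 1/u = 0.934858
p = (exp((r-q)*dt) - d) / (u - d) = 0.640572
Discount per step: exp(-r*dt) = 0.979219
Stock lattice S(k, i) with i counting down-moves:
  k=0: S(0,0) = 0.8600
  k=1: S(1,0) = 0.9199; S(1,1) = 0.8040
  k=2: S(2,0) = 0.9840; S(2,1) = 0.8600; S(2,2) = 0.7516
  k=3: S(3,0) = 1.0526; S(3,1) = 0.9199; S(3,2) = 0.8040; S(3,3) = 0.7026
  k=4: S(4,0) = 1.1259; S(4,1) = 0.9840; S(4,2) = 0.8600; S(4,3) = 0.7516; S(4,4) = 0.6569
Terminal payoffs V(N, i) = max(K - S_T, 0):
  V(4,0) = 0.000000; V(4,1) = 0.000000; V(4,2) = 0.000000; V(4,3) = 0.078395; V(4,4) = 0.173128
Backward induction: V(k, i) = exp(-r*dt) * [p * V(k+1, i) + (1-p) * V(k+1, i+1)].
  V(3,0) = exp(-r*dt) * [p*0.000000 + (1-p)*0.000000] = 0.000000
  V(3,1) = exp(-r*dt) * [p*0.000000 + (1-p)*0.000000] = 0.000000
  V(3,2) = exp(-r*dt) * [p*0.000000 + (1-p)*0.078395] = 0.027592
  V(3,3) = exp(-r*dt) * [p*0.078395 + (1-p)*0.173128] = 0.110108
  V(2,0) = exp(-r*dt) * [p*0.000000 + (1-p)*0.000000] = 0.000000
  V(2,1) = exp(-r*dt) * [p*0.000000 + (1-p)*0.027592] = 0.009711
  V(2,2) = exp(-r*dt) * [p*0.027592 + (1-p)*0.110108] = 0.056061
  V(1,0) = exp(-r*dt) * [p*0.000000 + (1-p)*0.009711] = 0.003418
  V(1,1) = exp(-r*dt) * [p*0.009711 + (1-p)*0.056061] = 0.025823
  V(0,0) = exp(-r*dt) * [p*0.003418 + (1-p)*0.025823] = 0.011232

Answer: Price = V(0,0) = 0.0112


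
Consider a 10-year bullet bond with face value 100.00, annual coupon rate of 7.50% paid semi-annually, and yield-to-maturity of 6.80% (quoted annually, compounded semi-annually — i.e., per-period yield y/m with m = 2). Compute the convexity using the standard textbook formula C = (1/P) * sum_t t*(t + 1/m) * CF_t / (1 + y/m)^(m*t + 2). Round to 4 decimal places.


Answer: Convexity = 63.5066

Derivation:
Coupon per period c = face * coupon_rate / m = 3.750000
Periods per year m = 2; per-period yield y/m = 0.034000
Number of cashflows N = 20
Cashflows (t years, CF_t, discount factor 1/(1+y/m)^(m*t), PV):
  t = 0.5000: CF_t = 3.750000, DF = 0.967118, PV = 3.626692
  t = 1.0000: CF_t = 3.750000, DF = 0.935317, PV = 3.507440
  t = 1.5000: CF_t = 3.750000, DF = 0.904562, PV = 3.392108
  t = 2.0000: CF_t = 3.750000, DF = 0.874818, PV = 3.280569
  t = 2.5000: CF_t = 3.750000, DF = 0.846052, PV = 3.172697
  t = 3.0000: CF_t = 3.750000, DF = 0.818233, PV = 3.068372
  t = 3.5000: CF_t = 3.750000, DF = 0.791327, PV = 2.967478
  t = 4.0000: CF_t = 3.750000, DF = 0.765307, PV = 2.869901
  t = 4.5000: CF_t = 3.750000, DF = 0.740142, PV = 2.775533
  t = 5.0000: CF_t = 3.750000, DF = 0.715805, PV = 2.684268
  t = 5.5000: CF_t = 3.750000, DF = 0.692268, PV = 2.596004
  t = 6.0000: CF_t = 3.750000, DF = 0.669505, PV = 2.510642
  t = 6.5000: CF_t = 3.750000, DF = 0.647490, PV = 2.428087
  t = 7.0000: CF_t = 3.750000, DF = 0.626199, PV = 2.348247
  t = 7.5000: CF_t = 3.750000, DF = 0.605608, PV = 2.271032
  t = 8.0000: CF_t = 3.750000, DF = 0.585695, PV = 2.196356
  t = 8.5000: CF_t = 3.750000, DF = 0.566436, PV = 2.124135
  t = 9.0000: CF_t = 3.750000, DF = 0.547810, PV = 2.054289
  t = 9.5000: CF_t = 3.750000, DF = 0.529797, PV = 1.986740
  t = 10.0000: CF_t = 103.750000, DF = 0.512377, PV = 53.159065
Price P = sum_t PV_t = 105.019653
Convexity numerator sum_t t*(t + 1/m) * CF_t / (1+y/m)^(m*t + 2):
  t = 0.5000: term = 1.696054
  t = 1.0000: term = 4.920853
  t = 1.5000: term = 9.518090
  t = 2.0000: term = 15.341861
  t = 2.5000: term = 22.256084
  t = 3.0000: term = 30.133963
  t = 3.5000: term = 38.857464
  t = 4.0000: term = 48.316825
  t = 4.5000: term = 58.410088
  t = 5.0000: term = 69.042657
  t = 5.5000: term = 80.126875
  t = 6.0000: term = 91.581622
  t = 6.5000: term = 103.331940
  t = 7.0000: term = 115.308667
  t = 7.5000: term = 127.448098
  t = 8.0000: term = 139.691661
  t = 8.5000: term = 151.985608
  t = 9.0000: term = 164.280724
  t = 9.5000: term = 176.532048
  t = 10.0000: term = 5220.661700
Convexity = (1/P) * sum = 6669.442883 / 105.019653 = 63.506617


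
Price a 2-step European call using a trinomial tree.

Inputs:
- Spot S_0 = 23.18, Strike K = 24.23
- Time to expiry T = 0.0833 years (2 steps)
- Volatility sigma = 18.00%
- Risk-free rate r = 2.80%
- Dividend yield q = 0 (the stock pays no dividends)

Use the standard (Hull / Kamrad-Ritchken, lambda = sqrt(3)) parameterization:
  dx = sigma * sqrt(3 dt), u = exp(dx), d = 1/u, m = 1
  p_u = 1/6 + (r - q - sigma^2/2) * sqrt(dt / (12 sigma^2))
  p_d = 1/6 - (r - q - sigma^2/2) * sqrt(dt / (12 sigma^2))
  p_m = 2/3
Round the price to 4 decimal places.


Answer: Price = V(0,0) = 0.1681

Derivation:
dt = T/N = 0.041650; dx = sigma*sqrt(3*dt) = 0.063627
u = exp(dx) = 1.065695; d = 1/u = 0.938355
p_u = 0.170529, p_m = 0.666667, p_d = 0.162805
Discount per step: exp(-r*dt) = 0.998834
Stock lattice S(k, j) with j the centered position index:
  k=0: S(0,+0) = 23.1800
  k=1: S(1,-1) = 21.7511; S(1,+0) = 23.1800; S(1,+1) = 24.7028
  k=2: S(2,-2) = 20.4102; S(2,-1) = 21.7511; S(2,+0) = 23.1800; S(2,+1) = 24.7028; S(2,+2) = 26.3256
Terminal payoffs V(N, j) = max(S_T - K, 0):
  V(2,-2) = 0.000000; V(2,-1) = 0.000000; V(2,+0) = 0.000000; V(2,+1) = 0.472803; V(2,+2) = 2.095646
Backward induction: V(k, j) = exp(-r*dt) * [p_u * V(k+1, j+1) + p_m * V(k+1, j) + p_d * V(k+1, j-1)]
  V(1,-1) = exp(-r*dt) * [p_u*0.000000 + p_m*0.000000 + p_d*0.000000] = 0.000000
  V(1,+0) = exp(-r*dt) * [p_u*0.472803 + p_m*0.000000 + p_d*0.000000] = 0.080533
  V(1,+1) = exp(-r*dt) * [p_u*2.095646 + p_m*0.472803 + p_d*0.000000] = 0.671786
  V(0,+0) = exp(-r*dt) * [p_u*0.671786 + p_m*0.080533 + p_d*0.000000] = 0.168051


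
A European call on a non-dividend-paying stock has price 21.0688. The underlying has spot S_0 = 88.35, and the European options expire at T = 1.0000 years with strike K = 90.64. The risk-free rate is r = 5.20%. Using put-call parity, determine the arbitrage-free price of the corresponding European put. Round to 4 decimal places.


Answer: Put price = 18.7660

Derivation:
Put-call parity: C - P = S_0 * exp(-qT) - K * exp(-rT).
S_0 * exp(-qT) = 88.3500 * 1.00000000 = 88.35000000
K * exp(-rT) = 90.6400 * 0.94932887 = 86.04716849
P = C - S*exp(-qT) + K*exp(-rT)
P = 21.0688 - 88.35000000 + 86.04716849 = 18.7660


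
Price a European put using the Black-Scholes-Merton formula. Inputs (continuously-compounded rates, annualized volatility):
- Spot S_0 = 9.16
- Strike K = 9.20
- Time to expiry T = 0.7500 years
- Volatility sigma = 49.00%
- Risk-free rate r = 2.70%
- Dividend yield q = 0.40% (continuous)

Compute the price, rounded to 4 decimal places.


Answer: Price = 1.4669

Derivation:
d1 = (ln(S/K) + (r - q + 0.5*sigma^2) * T) / (sigma * sqrt(T)) = 0.24255827
d2 = d1 - sigma * sqrt(T) = -0.18179418
exp(-rT) = 0.97995365; exp(-qT) = 0.99700450
P = K * exp(-rT) * N(-d2) - S_0 * exp(-qT) * N(-d1)
N(-d1) = 0.40417381; N(-d2) = 0.57212787
P = 9.2000 * 0.97995365 * 0.57212787 - 9.1600 * 0.99700450 * 0.40417381 = 1.4669


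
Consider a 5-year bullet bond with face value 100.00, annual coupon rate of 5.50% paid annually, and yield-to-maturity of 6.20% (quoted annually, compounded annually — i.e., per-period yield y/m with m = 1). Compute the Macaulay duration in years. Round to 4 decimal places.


Answer: Macaulay duration = 4.4967 years

Derivation:
Coupon per period c = face * coupon_rate / m = 5.500000
Periods per year m = 1; per-period yield y/m = 0.062000
Number of cashflows N = 5
Cashflows (t years, CF_t, discount factor 1/(1+y/m)^(m*t), PV):
  t = 1.0000: CF_t = 5.500000, DF = 0.941620, PV = 5.178908
  t = 2.0000: CF_t = 5.500000, DF = 0.886647, PV = 4.876561
  t = 3.0000: CF_t = 5.500000, DF = 0.834885, PV = 4.591865
  t = 4.0000: CF_t = 5.500000, DF = 0.786144, PV = 4.323790
  t = 5.0000: CF_t = 105.500000, DF = 0.740248, PV = 78.096195
Price P = sum_t PV_t = 97.067319
Macaulay numerator sum_t t * PV_t:
  t * PV_t at t = 1.0000: 5.178908
  t * PV_t at t = 2.0000: 9.753122
  t * PV_t at t = 3.0000: 13.775596
  t * PV_t at t = 4.0000: 17.295161
  t * PV_t at t = 5.0000: 390.480976
Macaulay duration D = (sum_t t * PV_t) / P = 436.483763 / 97.067319 = 4.496712
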